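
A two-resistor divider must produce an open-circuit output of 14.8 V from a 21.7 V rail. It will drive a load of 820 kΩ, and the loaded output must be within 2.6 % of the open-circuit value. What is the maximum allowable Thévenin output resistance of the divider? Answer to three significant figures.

Loading drop = R_th/(R_th + R_L) ≤ 0.0260, so R_th ≤ R_L · ε/(1−ε) = 820 kΩ × 0.0260/0.9740 = 21.9 kΩ.

R_th ≤ 21.9 kΩ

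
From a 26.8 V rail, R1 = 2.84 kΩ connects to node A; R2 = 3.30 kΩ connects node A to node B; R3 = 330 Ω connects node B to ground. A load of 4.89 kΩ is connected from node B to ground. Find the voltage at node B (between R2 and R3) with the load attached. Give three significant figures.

V ≈ 1.28 V

At node B, R3 is in parallel with the load: R3‖R_L = 309.1 Ω.
Below node A the resistance is R2 + (R3‖R_L) = 3609 Ω, so V_A = 26.8 × 3609/6449 = 15.00 V.
Then V_B = V_A × (R3‖R_L)/(R2 + R3‖R_L) = 15.00 × 309.1/3609 = 1.28 V.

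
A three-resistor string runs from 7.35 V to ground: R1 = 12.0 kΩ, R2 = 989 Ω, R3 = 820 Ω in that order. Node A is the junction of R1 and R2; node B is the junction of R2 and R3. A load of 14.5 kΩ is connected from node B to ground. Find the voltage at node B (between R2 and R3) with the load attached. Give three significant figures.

V ≈ 0.414 V

At node B, R3 is in parallel with the load: R3‖R_L = 776.1 Ω.
Below node A the resistance is R2 + (R3‖R_L) = 1765 Ω, so V_A = 7.35 × 1765/13770 = 0.9425 V.
Then V_B = V_A × (R3‖R_L)/(R2 + R3‖R_L) = 0.9425 × 776.1/1765 = 0.414 V.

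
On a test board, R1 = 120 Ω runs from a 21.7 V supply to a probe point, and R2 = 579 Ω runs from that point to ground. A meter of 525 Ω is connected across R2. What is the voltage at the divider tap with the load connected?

The load sits in parallel with R2: R2‖R_L = (579 × 525) / (579 + 525) = 275.3 Ω.
V_out = 21.7 × 275.3 / (120 + 275.3) = 21.7 × 275.3/395.3 = 15.1 V.

V_out ≈ 15.1 V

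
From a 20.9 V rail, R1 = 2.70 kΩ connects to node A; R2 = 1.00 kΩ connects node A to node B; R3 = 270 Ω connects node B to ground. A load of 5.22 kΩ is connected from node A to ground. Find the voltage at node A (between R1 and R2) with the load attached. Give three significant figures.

Below node A the series string R2+R3 = 1270 Ω sits in parallel with the 5220 Ω load: 1021 Ω.
V_A = 20.9 × 1021/(2700 + 1021) = 5.74 V.

V ≈ 5.74 V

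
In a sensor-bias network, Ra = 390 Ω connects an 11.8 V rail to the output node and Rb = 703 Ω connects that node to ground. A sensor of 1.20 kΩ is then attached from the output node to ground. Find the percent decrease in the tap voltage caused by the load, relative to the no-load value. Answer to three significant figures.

The divider's output (Thévenin) resistance is Ra‖Rb = 250.8 Ω.
Fractional drop under load = R_th/(R_th + R_L) = 250.8 / (250.8 + 1200) = 0.1729.
So the output falls by 17.3 %.

17.3 %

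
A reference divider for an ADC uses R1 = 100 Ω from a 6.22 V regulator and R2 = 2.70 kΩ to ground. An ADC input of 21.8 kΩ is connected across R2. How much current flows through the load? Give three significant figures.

I_L ≈ 0.274 mA

R2‖R_L = 2402 Ω; V_out = 6.22 × 2402/2502 = 5.971 V.
I_L = V_out / R_L = 5.971 / 21.8 kΩ = 0.274 mA.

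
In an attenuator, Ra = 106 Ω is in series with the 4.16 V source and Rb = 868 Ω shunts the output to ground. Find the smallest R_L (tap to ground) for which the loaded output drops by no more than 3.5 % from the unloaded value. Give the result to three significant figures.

Output resistance R_th = Ra‖Rb = (106 × 868)/974.0 = 94.46 Ω.
The fractional drop is R_th/(R_th + R_L); requiring this ≤ 0.0350 gives R_L ≥ R_th(1/0.0350 − 1) = 94.46 × 27.57 = 2.60 kΩ.

R_L(min) ≈ 2.60 kΩ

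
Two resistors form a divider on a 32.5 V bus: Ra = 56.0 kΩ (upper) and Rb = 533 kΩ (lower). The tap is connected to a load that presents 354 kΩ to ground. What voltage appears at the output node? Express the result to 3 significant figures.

V_out ≈ 25.7 V

The load sits in parallel with Rb: Rb‖R_L = (533 × 354) / (533 + 354) = 212.7 kΩ.
V_out = 32.5 × 212.7 / (56.0 + 212.7) = 32.5 × 212.7/268.7 = 25.7 V.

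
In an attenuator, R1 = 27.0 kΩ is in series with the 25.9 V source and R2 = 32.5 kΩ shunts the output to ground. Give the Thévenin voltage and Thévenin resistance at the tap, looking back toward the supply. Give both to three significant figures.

V_th = 14.1 V, R_th = 14.7 kΩ

V_th is the open-circuit tap voltage: 25.9 × 32.5/(27.0 + 32.5) = 14.1 V.
With the supply zeroed, R1 and R2 appear in parallel from the tap: R_th = R1‖R2 = (27.0 × 32.5)/59.50 = 14.7 kΩ.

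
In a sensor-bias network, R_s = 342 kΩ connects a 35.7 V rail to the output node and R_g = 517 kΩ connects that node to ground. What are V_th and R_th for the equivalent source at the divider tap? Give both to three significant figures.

V_th is the open-circuit tap voltage: 35.7 × 517/(342 + 517) = 21.5 V.
With the supply zeroed, R_s and R_g appear in parallel from the tap: R_th = R_s‖R_g = (342 × 517)/859.0 = 206 kΩ.

V_th = 21.5 V, R_th = 206 kΩ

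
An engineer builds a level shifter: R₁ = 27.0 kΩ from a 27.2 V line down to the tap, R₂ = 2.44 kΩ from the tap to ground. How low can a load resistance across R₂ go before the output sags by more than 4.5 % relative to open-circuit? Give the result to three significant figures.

R_L(min) ≈ 47.5 kΩ

Output resistance R_th = R₁‖R₂ = (27.0 × 2.44)/29.44 = 2.238 kΩ.
The fractional drop is R_th/(R_th + R_L); requiring this ≤ 0.0450 gives R_L ≥ R_th(1/0.0450 − 1) = 2.238 × 21.22 = 47.5 kΩ.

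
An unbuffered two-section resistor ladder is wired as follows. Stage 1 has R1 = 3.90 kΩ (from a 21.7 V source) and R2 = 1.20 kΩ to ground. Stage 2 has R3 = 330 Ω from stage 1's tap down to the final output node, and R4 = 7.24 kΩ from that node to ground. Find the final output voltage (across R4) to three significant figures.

V_out ≈ 4.36 V

Stage 2 presents R3+R4 = 7570 Ω as a load on stage 1's tap.
Stage 1's lower leg becomes R2‖(R3+R4) = 1036 Ω, so V_mid = 21.7 × 1036/4936 = 4.554 V.
Stage 2 is itself unloaded: V_out = V_mid × R4/(R3+R4) = 4.554 × 7240/7570 = 4.36 V.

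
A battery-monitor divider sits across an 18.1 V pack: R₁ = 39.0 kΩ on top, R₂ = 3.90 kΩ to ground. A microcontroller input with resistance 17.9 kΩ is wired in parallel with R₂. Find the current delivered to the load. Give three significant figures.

I_L ≈ 0.0767 mA

R₂‖R_L = 3.202 kΩ; V_out = 18.1 × 3.202/42.20 = 1.373 V.
I_L = V_out / R_L = 1.373 / 17.9 kΩ = 0.0767 mA.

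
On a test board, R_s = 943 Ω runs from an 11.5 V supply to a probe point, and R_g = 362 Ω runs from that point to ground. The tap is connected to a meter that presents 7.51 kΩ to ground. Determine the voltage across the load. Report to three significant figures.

The load sits in parallel with R_g: R_g‖R_L = (362 × 7510) / (362 + 7510) = 345.4 Ω.
V_out = 11.5 × 345.4 / (943 + 345.4) = 11.5 × 345.4/1288 = 3.08 V.
(Unloaded it would have been 3.19 V.)

V_out ≈ 3.08 V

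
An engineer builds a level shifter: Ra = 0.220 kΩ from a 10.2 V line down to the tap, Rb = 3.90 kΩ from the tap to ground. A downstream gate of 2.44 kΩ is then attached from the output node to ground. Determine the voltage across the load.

The load sits in parallel with Rb: Rb‖R_L = (3900 × 2440) / (3900 + 2440) = 1501 Ω.
V_out = 10.2 × 1501 / (220 + 1501) = 10.2 × 1501/1721 = 8.90 V.
(Unloaded it would have been 9.66 V.)

V_out ≈ 8.90 V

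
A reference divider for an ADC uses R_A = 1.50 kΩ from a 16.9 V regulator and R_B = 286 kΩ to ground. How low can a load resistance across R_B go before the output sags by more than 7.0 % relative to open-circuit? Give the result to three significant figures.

R_L(min) ≈ 19.8 kΩ

Output resistance R_th = R_A‖R_B = (1.50 × 286)/287.5 = 1.492 kΩ.
The fractional drop is R_th/(R_th + R_L); requiring this ≤ 0.0700 gives R_L ≥ R_th(1/0.0700 − 1) = 1.492 × 13.29 = 19.8 kΩ.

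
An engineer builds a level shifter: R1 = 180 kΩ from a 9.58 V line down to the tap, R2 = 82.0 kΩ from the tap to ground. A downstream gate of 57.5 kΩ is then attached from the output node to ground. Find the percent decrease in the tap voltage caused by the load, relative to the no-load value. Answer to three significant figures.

Unloaded V = 9.58 × 82.0/262.0 = 2.998 V.
Loaded: R2‖R_L = 33.80 kΩ, giving V = 9.58 × 33.80/213.8 = 1.514 V.
Drop = (2.998 − 1.514) / 2.998 = 49.5 %.

49.5 %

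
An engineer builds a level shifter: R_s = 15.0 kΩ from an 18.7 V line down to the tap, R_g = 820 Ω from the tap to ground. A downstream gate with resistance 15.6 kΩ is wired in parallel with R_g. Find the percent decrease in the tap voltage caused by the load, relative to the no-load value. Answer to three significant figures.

The divider's output (Thévenin) resistance is R_s‖R_g = 777.5 Ω.
Fractional drop under load = R_th/(R_th + R_L) = 777.5 / (777.5 + 15600) = 0.04747.
So the output falls by 4.75 %.

4.75 %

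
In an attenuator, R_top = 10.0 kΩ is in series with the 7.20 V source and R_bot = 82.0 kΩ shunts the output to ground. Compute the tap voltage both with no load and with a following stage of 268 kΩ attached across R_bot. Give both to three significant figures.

Unloaded: 6.42 V; loaded: 6.21 V

Open-circuit: V = 7.20 × 82.0/(10.0 + 82.0) = 6.42 V.
With the load, R_bot becomes R_bot‖R_L = 62.79 kΩ, so V = 7.20 × 62.79/72.79 = 6.21 V.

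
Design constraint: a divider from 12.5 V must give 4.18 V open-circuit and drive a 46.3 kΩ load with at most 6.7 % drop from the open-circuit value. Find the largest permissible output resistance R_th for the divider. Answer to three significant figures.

R_th ≤ 3.32 kΩ

Loading drop = R_th/(R_th + R_L) ≤ 0.0670, so R_th ≤ R_L · ε/(1−ε) = 46.3 kΩ × 0.0670/0.9330 = 3.32 kΩ.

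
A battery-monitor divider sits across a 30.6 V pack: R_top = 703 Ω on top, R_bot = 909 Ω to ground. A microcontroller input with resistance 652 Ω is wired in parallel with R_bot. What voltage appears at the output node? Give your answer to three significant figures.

The load sits in parallel with R_bot: R_bot‖R_L = (909 × 652) / (909 + 652) = 379.7 Ω.
V_out = 30.6 × 379.7 / (703 + 379.7) = 30.6 × 379.7/1083 = 10.7 V.

V_out ≈ 10.7 V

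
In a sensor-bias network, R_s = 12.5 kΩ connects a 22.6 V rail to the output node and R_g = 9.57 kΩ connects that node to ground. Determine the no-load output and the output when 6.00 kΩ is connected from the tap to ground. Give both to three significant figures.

Open-circuit: V = 22.6 × 9.57/(12.5 + 9.57) = 9.80 V.
With the load, R_g becomes R_g‖R_L = 3.688 kΩ, so V = 22.6 × 3.688/16.19 = 5.15 V.

Unloaded: 9.80 V; loaded: 5.15 V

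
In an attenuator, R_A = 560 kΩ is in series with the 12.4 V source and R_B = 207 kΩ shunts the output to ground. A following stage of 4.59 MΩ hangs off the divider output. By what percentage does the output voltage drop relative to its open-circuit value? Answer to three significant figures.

The divider's output (Thévenin) resistance is R_A‖R_B = 151.1 kΩ.
Fractional drop under load = R_th/(R_th + R_L) = 151.1 / (151.1 + 4590) = 0.03188.
So the output falls by 3.19 %.

3.19 %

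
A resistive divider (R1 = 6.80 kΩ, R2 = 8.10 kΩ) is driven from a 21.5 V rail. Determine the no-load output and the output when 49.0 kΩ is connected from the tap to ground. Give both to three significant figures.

Open-circuit: V = 21.5 × 8.10/(6.80 + 8.10) = 11.7 V.
With the load, R2 becomes R2‖R_L = 6.951 kΩ, so V = 21.5 × 6.951/13.75 = 10.9 V.

Unloaded: 11.7 V; loaded: 10.9 V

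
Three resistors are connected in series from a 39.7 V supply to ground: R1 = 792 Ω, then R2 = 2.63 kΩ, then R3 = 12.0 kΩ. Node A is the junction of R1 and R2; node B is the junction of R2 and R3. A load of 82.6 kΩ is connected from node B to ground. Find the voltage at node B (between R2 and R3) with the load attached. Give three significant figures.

At node B, R3 is in parallel with the load: R3‖R_L = 10480 Ω.
Below node A the resistance is R2 + (R3‖R_L) = 13110 Ω, so V_A = 39.7 × 13110/13900 = 37.44 V.
Then V_B = V_A × (R3‖R_L)/(R2 + R3‖R_L) = 37.44 × 10480/13110 = 29.9 V.

V ≈ 29.9 V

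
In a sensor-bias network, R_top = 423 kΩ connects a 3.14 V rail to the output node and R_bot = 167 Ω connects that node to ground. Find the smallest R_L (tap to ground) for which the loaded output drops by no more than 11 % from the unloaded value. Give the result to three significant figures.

R_L(min) ≈ 1.35 kΩ

Output resistance R_th = R_top‖R_bot = (423000 × 167)/423200 = 166.9 Ω.
The fractional drop is R_th/(R_th + R_L); requiring this ≤ 0.110 gives R_L ≥ R_th(1/0.110 − 1) = 166.9 × 8.091 = 1.35 kΩ.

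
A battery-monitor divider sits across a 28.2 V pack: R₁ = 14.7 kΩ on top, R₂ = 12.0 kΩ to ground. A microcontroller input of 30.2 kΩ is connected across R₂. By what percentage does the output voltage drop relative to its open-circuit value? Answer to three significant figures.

Unloaded V = 28.2 × 12.0/26.70 = 12.67 V.
Loaded: R₂‖R_L = 8.588 kΩ, giving V = 28.2 × 8.588/23.29 = 10.40 V.
Drop = (12.67 − 10.40) / 12.67 = 17.9 %.

17.9 %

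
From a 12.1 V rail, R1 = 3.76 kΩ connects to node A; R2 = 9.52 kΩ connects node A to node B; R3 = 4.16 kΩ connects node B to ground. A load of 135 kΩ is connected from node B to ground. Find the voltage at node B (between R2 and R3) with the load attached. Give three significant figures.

At node B, R3 is in parallel with the load: R3‖R_L = 4.036 kΩ.
Below node A the resistance is R2 + (R3‖R_L) = 13.56 kΩ, so V_A = 12.1 × 13.56/17.32 = 9.473 V.
Then V_B = V_A × (R3‖R_L)/(R2 + R3‖R_L) = 9.473 × 4.036/13.56 = 2.82 V.

V ≈ 2.82 V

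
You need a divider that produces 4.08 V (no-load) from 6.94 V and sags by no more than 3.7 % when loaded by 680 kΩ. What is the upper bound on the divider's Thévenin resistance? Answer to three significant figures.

R_th ≤ 26.1 kΩ

Loading drop = R_th/(R_th + R_L) ≤ 0.0370, so R_th ≤ R_L · ε/(1−ε) = 680 kΩ × 0.0370/0.9630 = 26.1 kΩ.
(Any R1, R2 with R2/(R1+R2) = 0.588 and R1‖R2 ≤ 26.1 kΩ will meet the spec.)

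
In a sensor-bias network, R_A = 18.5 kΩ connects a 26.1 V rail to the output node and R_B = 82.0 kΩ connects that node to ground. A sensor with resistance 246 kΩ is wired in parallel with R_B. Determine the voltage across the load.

The load sits in parallel with R_B: R_B‖R_L = (82.0 × 246) / (82.0 + 246) = 61.50 kΩ.
V_out = 26.1 × 61.50 / (18.5 + 61.50) = 26.1 × 61.50/80.00 = 20.1 V.
(Unloaded it would have been 21.3 V.)

V_out ≈ 20.1 V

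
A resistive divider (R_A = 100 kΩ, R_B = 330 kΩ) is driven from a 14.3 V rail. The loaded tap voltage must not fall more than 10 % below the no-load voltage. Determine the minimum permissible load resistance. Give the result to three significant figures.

R_L(min) ≈ 691 kΩ

Output resistance R_th = R_A‖R_B = (100 × 330)/430.0 = 76.74 kΩ.
The fractional drop is R_th/(R_th + R_L); requiring this ≤ 0.100 gives R_L ≥ R_th(1/0.100 − 1) = 76.74 × 9.000 = 691 kΩ.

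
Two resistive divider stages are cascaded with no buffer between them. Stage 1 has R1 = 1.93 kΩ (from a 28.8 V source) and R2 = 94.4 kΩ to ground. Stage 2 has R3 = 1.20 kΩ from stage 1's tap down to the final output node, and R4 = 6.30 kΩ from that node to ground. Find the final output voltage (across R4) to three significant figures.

Stage 2 presents R3+R4 = 7.500 kΩ as a load on stage 1's tap.
Stage 1's lower leg becomes R2‖(R3+R4) = 6.948 kΩ, so V_mid = 28.8 × 6.948/8.878 = 22.54 V.
Stage 2 is itself unloaded: V_out = V_mid × R4/(R3+R4) = 22.54 × 6.30/7.500 = 18.9 V.

V_out ≈ 18.9 V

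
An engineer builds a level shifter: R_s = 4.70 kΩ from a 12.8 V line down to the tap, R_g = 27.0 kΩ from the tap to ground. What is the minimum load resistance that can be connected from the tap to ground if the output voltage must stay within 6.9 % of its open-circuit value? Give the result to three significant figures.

Output resistance R_th = R_s‖R_g = (4.70 × 27.0)/31.70 = 4.003 kΩ.
The fractional drop is R_th/(R_th + R_L); requiring this ≤ 0.0690 gives R_L ≥ R_th(1/0.0690 − 1) = 4.003 × 13.49 = 54.0 kΩ.

R_L(min) ≈ 54.0 kΩ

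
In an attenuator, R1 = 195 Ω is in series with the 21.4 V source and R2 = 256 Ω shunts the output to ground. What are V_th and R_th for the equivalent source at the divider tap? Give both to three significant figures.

V_th = 12.1 V, R_th = 111 Ω

V_th is the open-circuit tap voltage: 21.4 × 256/(195 + 256) = 12.1 V.
With the supply zeroed, R1 and R2 appear in parallel from the tap: R_th = R1‖R2 = (195 × 256)/451.0 = 111 Ω.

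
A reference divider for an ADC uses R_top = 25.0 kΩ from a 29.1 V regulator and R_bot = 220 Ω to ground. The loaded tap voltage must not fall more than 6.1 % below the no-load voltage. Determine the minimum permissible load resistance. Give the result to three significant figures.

R_L(min) ≈ 3.36 kΩ

Output resistance R_th = R_top‖R_bot = (25000 × 220)/25220 = 218.1 Ω.
The fractional drop is R_th/(R_th + R_L); requiring this ≤ 0.0610 gives R_L ≥ R_th(1/0.0610 − 1) = 218.1 × 15.39 = 3.36 kΩ.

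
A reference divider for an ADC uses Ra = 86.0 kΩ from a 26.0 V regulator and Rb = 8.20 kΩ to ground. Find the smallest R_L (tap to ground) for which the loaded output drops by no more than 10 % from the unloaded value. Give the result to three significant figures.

R_L(min) ≈ 67.4 kΩ

Output resistance R_th = Ra‖Rb = (86.0 × 8.20)/94.20 = 7.486 kΩ.
The fractional drop is R_th/(R_th + R_L); requiring this ≤ 0.100 gives R_L ≥ R_th(1/0.100 − 1) = 7.486 × 9.000 = 67.4 kΩ.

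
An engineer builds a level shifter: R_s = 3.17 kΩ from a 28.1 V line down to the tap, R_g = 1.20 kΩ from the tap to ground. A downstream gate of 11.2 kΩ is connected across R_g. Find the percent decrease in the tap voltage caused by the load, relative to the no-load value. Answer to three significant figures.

The divider's output (Thévenin) resistance is R_s‖R_g = 0.8705 kΩ.
Fractional drop under load = R_th/(R_th + R_L) = 0.8705 / (0.8705 + 11.2) = 0.07212.
So the output falls by 7.21 %.

7.21 %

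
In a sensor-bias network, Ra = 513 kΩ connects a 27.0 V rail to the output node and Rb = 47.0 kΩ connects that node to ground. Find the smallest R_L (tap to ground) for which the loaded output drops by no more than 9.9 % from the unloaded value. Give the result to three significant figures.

R_L(min) ≈ 392 kΩ

Output resistance R_th = Ra‖Rb = (513 × 47.0)/560.0 = 43.06 kΩ.
The fractional drop is R_th/(R_th + R_L); requiring this ≤ 0.0990 gives R_L ≥ R_th(1/0.0990 − 1) = 43.06 × 9.101 = 392 kΩ.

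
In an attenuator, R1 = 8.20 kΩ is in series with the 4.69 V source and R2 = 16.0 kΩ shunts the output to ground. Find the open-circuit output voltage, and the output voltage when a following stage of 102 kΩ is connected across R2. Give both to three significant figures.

Unloaded: 3.10 V; loaded: 2.94 V

Open-circuit: V = 4.69 × 16.0/(8.20 + 16.0) = 3.10 V.
With the load, R2 becomes R2‖R_L = 13.83 kΩ, so V = 4.69 × 13.83/22.03 = 2.94 V.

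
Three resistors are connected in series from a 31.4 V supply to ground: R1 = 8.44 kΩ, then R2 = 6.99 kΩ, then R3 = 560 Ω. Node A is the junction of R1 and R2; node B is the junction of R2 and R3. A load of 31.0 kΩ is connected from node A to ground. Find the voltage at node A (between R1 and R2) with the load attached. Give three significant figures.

Below node A the series string R2+R3 = 7550 Ω sits in parallel with the 31000 Ω load: 6071 Ω.
V_A = 31.4 × 6071/(8440 + 6071) = 13.1 V.

V ≈ 13.1 V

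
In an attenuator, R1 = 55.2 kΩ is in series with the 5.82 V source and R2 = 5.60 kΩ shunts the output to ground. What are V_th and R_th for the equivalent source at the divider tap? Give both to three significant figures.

V_th = 0.536 V, R_th = 5.08 kΩ

V_th is the open-circuit tap voltage: 5.82 × 5.60/(55.2 + 5.60) = 0.536 V.
With the supply zeroed, R1 and R2 appear in parallel from the tap: R_th = R1‖R2 = (55.2 × 5.60)/60.80 = 5.08 kΩ.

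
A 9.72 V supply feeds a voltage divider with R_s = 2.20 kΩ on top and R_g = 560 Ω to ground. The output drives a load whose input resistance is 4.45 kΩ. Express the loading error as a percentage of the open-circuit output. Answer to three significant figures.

9.12 %

Unloaded V = 9.72 × 560/2760 = 1.9722 V.
Loaded: R_g‖R_L = 497.4 Ω, giving V = 9.72 × 497.4/2697 = 1.7924 V.
Drop = (1.9722 − 1.7924) / 1.9722 = 9.12 %.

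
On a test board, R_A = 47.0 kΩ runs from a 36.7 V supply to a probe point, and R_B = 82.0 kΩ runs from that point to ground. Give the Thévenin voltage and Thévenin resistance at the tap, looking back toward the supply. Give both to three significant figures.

V_th = 23.3 V, R_th = 29.9 kΩ

V_th is the open-circuit tap voltage: 36.7 × 82.0/(47.0 + 82.0) = 23.3 V.
With the supply zeroed, R_A and R_B appear in parallel from the tap: R_th = R_A‖R_B = (47.0 × 82.0)/129.0 = 29.9 kΩ.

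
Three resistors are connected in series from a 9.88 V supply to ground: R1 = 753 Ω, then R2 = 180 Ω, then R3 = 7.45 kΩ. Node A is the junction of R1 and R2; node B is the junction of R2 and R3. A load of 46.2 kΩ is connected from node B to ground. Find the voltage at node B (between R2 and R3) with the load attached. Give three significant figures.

At node B, R3 is in parallel with the load: R3‖R_L = 6415 Ω.
Below node A the resistance is R2 + (R3‖R_L) = 6595 Ω, so V_A = 9.88 × 6595/7348 = 8.868 V.
Then V_B = V_A × (R3‖R_L)/(R2 + R3‖R_L) = 8.868 × 6415/6595 = 8.63 V.

V ≈ 8.63 V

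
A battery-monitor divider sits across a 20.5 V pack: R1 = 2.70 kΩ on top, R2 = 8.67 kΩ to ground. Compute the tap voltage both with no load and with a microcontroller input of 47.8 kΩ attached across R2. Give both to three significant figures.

Open-circuit: V = 20.5 × 8.67/(2.70 + 8.67) = 15.6 V.
With the load, R2 becomes R2‖R_L = 7.339 kΩ, so V = 20.5 × 7.339/10.04 = 15.0 V.

Unloaded: 15.6 V; loaded: 15.0 V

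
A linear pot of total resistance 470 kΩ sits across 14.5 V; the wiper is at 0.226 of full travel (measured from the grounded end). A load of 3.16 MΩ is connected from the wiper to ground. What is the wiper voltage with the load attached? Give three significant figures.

The wiper splits the pot into (1−α)R = 363.8 kΩ above and αR = 106.2 kΩ below.
Lower section ‖ load = 102.8 kΩ.
V_wiper = 14.5 × 102.8/(363.8 + 102.8) = 3.19 V.

V ≈ 3.19 V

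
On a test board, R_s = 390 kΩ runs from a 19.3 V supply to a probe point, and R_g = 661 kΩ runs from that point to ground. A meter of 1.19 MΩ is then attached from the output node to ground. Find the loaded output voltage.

V_out ≈ 10.1 V

The load sits in parallel with R_g: R_g‖R_L = (661 × 1190) / (661 + 1190) = 425.0 kΩ.
V_out = 19.3 × 425.0 / (390 + 425.0) = 19.3 × 425.0/815.0 = 10.1 V.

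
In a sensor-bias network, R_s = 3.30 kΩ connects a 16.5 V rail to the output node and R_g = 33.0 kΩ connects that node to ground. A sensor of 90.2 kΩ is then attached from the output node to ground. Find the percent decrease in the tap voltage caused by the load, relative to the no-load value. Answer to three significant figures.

The divider's output (Thévenin) resistance is R_s‖R_g = 3.000 kΩ.
Fractional drop under load = R_th/(R_th + R_L) = 3.000 / (3.000 + 90.2) = 0.03219.
So the output falls by 3.22 %.

3.22 %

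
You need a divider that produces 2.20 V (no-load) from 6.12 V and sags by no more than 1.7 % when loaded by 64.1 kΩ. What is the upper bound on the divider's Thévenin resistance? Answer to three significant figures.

Loading drop = R_th/(R_th + R_L) ≤ 0.0170, so R_th ≤ R_L · ε/(1−ε) = 64.1 kΩ × 0.0170/0.9830 = 1.11 kΩ.

R_th ≤ 1.11 kΩ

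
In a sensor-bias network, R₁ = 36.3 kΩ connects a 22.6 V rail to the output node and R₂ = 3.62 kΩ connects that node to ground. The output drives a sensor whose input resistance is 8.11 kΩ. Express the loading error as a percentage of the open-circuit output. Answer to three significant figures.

Unloaded V = 22.6 × 3.62/39.92 = 2.049 V.
Loaded: R₂‖R_L = 2.503 kΩ, giving V = 22.6 × 2.503/38.80 = 1.458 V.
Drop = (2.049 − 1.458) / 2.049 = 28.9 %.

28.9 %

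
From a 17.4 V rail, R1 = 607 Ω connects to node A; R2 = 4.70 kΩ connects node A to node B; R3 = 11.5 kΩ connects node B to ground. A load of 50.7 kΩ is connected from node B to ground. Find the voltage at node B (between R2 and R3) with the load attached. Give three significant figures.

At node B, R3 is in parallel with the load: R3‖R_L = 9374 Ω.
Below node A the resistance is R2 + (R3‖R_L) = 14070 Ω, so V_A = 17.4 × 14070/14680 = 16.68 V.
Then V_B = V_A × (R3‖R_L)/(R2 + R3‖R_L) = 16.68 × 9374/14070 = 11.1 V.

V ≈ 11.1 V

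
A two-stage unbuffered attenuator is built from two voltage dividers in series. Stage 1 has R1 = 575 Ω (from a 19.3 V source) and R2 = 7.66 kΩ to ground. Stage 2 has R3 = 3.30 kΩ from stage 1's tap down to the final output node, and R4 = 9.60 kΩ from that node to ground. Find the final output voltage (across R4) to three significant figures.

V_out ≈ 12.8 V

Stage 2 presents R3+R4 = 12900 Ω as a load on stage 1's tap.
Stage 1's lower leg becomes R2‖(R3+R4) = 4806 Ω, so V_mid = 19.3 × 4806/5381 = 17.24 V.
Stage 2 is itself unloaded: V_out = V_mid × R4/(R3+R4) = 17.24 × 9600/12900 = 12.8 V.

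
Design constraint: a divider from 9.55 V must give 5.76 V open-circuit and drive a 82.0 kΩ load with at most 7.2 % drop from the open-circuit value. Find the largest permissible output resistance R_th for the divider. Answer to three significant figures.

R_th ≤ 6.36 kΩ

Loading drop = R_th/(R_th + R_L) ≤ 0.0720, so R_th ≤ R_L · ε/(1−ε) = 82.0 kΩ × 0.0720/0.9280 = 6.36 kΩ.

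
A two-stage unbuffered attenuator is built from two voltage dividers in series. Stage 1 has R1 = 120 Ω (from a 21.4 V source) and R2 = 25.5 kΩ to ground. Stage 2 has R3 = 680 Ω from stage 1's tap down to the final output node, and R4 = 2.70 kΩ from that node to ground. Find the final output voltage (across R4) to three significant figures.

V_out ≈ 16.4 V

Stage 2 presents R3+R4 = 3380 Ω as a load on stage 1's tap.
Stage 1's lower leg becomes R2‖(R3+R4) = 2984 Ω, so V_mid = 21.4 × 2984/3104 = 20.57 V.
Stage 2 is itself unloaded: V_out = V_mid × R4/(R3+R4) = 20.57 × 2700/3380 = 16.4 V.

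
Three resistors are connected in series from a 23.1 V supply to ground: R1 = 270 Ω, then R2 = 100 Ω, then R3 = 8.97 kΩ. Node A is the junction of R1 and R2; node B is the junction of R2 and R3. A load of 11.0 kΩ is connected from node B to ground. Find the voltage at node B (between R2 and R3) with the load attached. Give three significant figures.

V ≈ 21.5 V

At node B, R3 is in parallel with the load: R3‖R_L = 4941 Ω.
Below node A the resistance is R2 + (R3‖R_L) = 5041 Ω, so V_A = 23.1 × 5041/5311 = 21.93 V.
Then V_B = V_A × (R3‖R_L)/(R2 + R3‖R_L) = 21.93 × 4941/5041 = 21.5 V.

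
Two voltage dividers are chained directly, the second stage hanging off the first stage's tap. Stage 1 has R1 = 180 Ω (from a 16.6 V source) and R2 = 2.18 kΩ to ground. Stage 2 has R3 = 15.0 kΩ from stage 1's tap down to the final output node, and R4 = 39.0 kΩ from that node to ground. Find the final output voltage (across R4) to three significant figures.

V_out ≈ 11.0 V

Stage 2 presents R3+R4 = 54000 Ω as a load on stage 1's tap.
Stage 1's lower leg becomes R2‖(R3+R4) = 2095 Ω, so V_mid = 16.6 × 2095/2275 = 15.29 V.
Stage 2 is itself unloaded: V_out = V_mid × R4/(R3+R4) = 15.29 × 39000/54000 = 11.0 V.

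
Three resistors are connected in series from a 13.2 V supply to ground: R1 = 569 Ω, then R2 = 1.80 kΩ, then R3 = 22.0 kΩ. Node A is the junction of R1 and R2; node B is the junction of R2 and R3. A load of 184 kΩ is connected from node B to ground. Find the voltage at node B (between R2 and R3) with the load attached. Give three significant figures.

V ≈ 11.8 V

At node B, R3 is in parallel with the load: R3‖R_L = 19650 Ω.
Below node A the resistance is R2 + (R3‖R_L) = 21450 Ω, so V_A = 13.2 × 21450/22020 = 12.86 V.
Then V_B = V_A × (R3‖R_L)/(R2 + R3‖R_L) = 12.86 × 19650/21450 = 11.8 V.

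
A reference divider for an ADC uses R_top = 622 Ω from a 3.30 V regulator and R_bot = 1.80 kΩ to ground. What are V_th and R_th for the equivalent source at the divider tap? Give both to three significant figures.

V_th = 2.45 V, R_th = 462 Ω

V_th is the open-circuit tap voltage: 3.30 × 1800/(622 + 1800) = 2.45 V.
With the supply zeroed, R_top and R_bot appear in parallel from the tap: R_th = R_top‖R_bot = (622 × 1800)/2422 = 462 Ω.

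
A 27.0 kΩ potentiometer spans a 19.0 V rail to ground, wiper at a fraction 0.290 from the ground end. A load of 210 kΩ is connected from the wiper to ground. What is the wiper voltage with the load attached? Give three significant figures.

V ≈ 5.37 V

The wiper splits the pot into (1−α)R = 19.17 kΩ above and αR = 7.830 kΩ below.
Lower section ‖ load = 7.549 kΩ.
V_wiper = 19.0 × 7.549/(19.17 + 7.549) = 5.37 V.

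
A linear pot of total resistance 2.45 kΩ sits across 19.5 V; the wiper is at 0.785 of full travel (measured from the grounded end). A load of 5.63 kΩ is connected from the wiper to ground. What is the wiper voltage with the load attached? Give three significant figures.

The wiper splits the pot into (1−α)R = 526.7 Ω above and αR = 1923 Ω below.
Lower section ‖ load = 1434 Ω.
V_wiper = 19.5 × 1434/(526.7 + 1434) = 14.3 V.

V ≈ 14.3 V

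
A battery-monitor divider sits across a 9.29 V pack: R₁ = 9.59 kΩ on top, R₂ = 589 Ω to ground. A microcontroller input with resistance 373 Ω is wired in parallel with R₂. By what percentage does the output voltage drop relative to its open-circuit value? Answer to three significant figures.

Unloaded V = 9.29 × 589/10180 = 0.5376 V.
Loaded: R₂‖R_L = 228.4 Ω, giving V = 9.29 × 228.4/9818 = 0.2161 V.
Drop = (0.5376 − 0.2161) / 0.5376 = 59.8 %.

59.8 %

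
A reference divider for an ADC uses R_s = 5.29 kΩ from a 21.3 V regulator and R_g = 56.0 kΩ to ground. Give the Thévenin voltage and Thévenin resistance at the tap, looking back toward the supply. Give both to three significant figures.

V_th is the open-circuit tap voltage: 21.3 × 56.0/(5.29 + 56.0) = 19.5 V.
With the supply zeroed, R_s and R_g appear in parallel from the tap: R_th = R_s‖R_g = (5.29 × 56.0)/61.29 = 4.83 kΩ.

V_th = 19.5 V, R_th = 4.83 kΩ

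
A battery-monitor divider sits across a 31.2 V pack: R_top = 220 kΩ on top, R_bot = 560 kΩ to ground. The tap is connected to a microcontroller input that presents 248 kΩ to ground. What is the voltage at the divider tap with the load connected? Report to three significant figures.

V_out ≈ 13.7 V

The load sits in parallel with R_bot: R_bot‖R_L = (560 × 248) / (560 + 248) = 171.9 kΩ.
V_out = 31.2 × 171.9 / (220 + 171.9) = 31.2 × 171.9/391.9 = 13.7 V.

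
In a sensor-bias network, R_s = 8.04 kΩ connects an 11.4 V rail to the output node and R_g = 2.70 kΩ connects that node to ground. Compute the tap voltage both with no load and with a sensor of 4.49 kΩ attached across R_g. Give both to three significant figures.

Open-circuit: V = 11.4 × 2.70/(8.04 + 2.70) = 2.87 V.
With the load, R_g becomes R_g‖R_L = 1.686 kΩ, so V = 11.4 × 1.686/9.726 = 1.98 V.

Unloaded: 2.87 V; loaded: 1.98 V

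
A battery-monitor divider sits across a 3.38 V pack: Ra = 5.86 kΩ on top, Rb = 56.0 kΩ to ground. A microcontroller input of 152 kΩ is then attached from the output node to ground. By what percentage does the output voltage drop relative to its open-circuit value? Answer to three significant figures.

The divider's output (Thévenin) resistance is Ra‖Rb = 5.305 kΩ.
Fractional drop under load = R_th/(R_th + R_L) = 5.305 / (5.305 + 152) = 0.03372.
So the output falls by 3.37 %.

3.37 %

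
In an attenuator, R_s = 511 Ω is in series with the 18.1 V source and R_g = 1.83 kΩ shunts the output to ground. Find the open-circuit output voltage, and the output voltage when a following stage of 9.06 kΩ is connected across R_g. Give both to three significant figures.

Unloaded: 14.1 V; loaded: 13.6 V

Open-circuit: V = 18.1 × 1830/(511 + 1830) = 14.1 V.
With the load, R_g becomes R_g‖R_L = 1522 Ω, so V = 18.1 × 1522/2033 = 13.6 V.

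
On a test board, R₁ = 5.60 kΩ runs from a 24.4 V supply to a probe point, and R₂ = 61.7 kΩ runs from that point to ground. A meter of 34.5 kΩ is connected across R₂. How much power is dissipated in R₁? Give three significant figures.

Total resistance from the source is R₁ + (R₂‖R_L) = 27.73 kΩ, so I = 24.4/27.73 kΩ = 0.8800 mA.
P = I²·R₁ = (0.8800 mA)² × 5.60 kΩ = 4.34 mW.

P ≈ 4.34 mW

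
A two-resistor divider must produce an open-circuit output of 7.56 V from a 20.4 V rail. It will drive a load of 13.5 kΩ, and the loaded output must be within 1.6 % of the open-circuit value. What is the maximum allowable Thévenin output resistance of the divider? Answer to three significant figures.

R_th ≤ 220 Ω

Loading drop = R_th/(R_th + R_L) ≤ 0.0160, so R_th ≤ R_L · ε/(1−ε) = 13.5 kΩ × 0.0160/0.9840 = 220 Ω.
(Any R1, R2 with R2/(R1+R2) = 0.371 and R1‖R2 ≤ 220 Ω will meet the spec.)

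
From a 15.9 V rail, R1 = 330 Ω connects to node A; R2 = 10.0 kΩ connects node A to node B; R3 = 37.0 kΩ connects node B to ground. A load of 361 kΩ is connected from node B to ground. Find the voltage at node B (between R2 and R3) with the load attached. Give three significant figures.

V ≈ 12.2 V

At node B, R3 is in parallel with the load: R3‖R_L = 33560 Ω.
Below node A the resistance is R2 + (R3‖R_L) = 43560 Ω, so V_A = 15.9 × 43560/43890 = 15.78 V.
Then V_B = V_A × (R3‖R_L)/(R2 + R3‖R_L) = 15.78 × 33560/43560 = 12.2 V.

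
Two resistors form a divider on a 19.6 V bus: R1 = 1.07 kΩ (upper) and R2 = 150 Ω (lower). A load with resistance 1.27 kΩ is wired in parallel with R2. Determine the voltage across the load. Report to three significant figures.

The load sits in parallel with R2: R2‖R_L = (150 × 1270) / (150 + 1270) = 134.2 Ω.
V_out = 19.6 × 134.2 / (1070 + 134.2) = 19.6 × 134.2/1204 = 2.18 V.

V_out ≈ 2.18 V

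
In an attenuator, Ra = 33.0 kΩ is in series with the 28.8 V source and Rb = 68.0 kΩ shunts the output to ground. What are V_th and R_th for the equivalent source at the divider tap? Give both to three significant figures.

V_th = 19.4 V, R_th = 22.2 kΩ

V_th is the open-circuit tap voltage: 28.8 × 68.0/(33.0 + 68.0) = 19.4 V.
With the supply zeroed, Ra and Rb appear in parallel from the tap: R_th = Ra‖Rb = (33.0 × 68.0)/101.0 = 22.2 kΩ.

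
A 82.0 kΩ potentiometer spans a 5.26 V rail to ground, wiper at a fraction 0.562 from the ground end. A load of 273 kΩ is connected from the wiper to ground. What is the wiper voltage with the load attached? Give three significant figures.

The wiper splits the pot into (1−α)R = 35.92 kΩ above and αR = 46.08 kΩ below.
Lower section ‖ load = 39.43 kΩ.
V_wiper = 5.26 × 39.43/(35.92 + 39.43) = 2.75 V.

V ≈ 2.75 V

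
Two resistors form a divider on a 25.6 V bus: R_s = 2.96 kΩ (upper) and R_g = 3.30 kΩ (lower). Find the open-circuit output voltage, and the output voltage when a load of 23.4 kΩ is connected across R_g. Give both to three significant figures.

Unloaded: 13.5 V; loaded: 12.7 V

Open-circuit: V = 25.6 × 3.30/(2.96 + 3.30) = 13.5 V.
With the load, R_g becomes R_g‖R_L = 2.892 kΩ, so V = 25.6 × 2.892/5.852 = 12.7 V.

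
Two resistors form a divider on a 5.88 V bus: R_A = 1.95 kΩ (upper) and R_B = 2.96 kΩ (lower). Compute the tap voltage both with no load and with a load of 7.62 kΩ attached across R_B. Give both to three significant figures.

Open-circuit: V = 5.88 × 2.96/(1.95 + 2.96) = 3.54 V.
With the load, R_B becomes R_B‖R_L = 2.132 kΩ, so V = 5.88 × 2.132/4.082 = 3.07 V.

Unloaded: 3.54 V; loaded: 3.07 V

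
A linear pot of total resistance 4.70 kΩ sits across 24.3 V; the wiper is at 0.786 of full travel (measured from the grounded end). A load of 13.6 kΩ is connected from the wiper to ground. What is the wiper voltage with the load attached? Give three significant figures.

V ≈ 18.1 V

The wiper splits the pot into (1−α)R = 1.006 kΩ above and αR = 3.694 kΩ below.
Lower section ‖ load = 2.905 kΩ.
V_wiper = 24.3 × 2.905/(1.006 + 2.905) = 18.1 V.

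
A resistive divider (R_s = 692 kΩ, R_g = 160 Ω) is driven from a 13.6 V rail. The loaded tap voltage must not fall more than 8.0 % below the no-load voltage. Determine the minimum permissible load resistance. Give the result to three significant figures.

R_L(min) ≈ 1.84 kΩ

Output resistance R_th = R_s‖R_g = (692000 × 160)/692200 = 160.0 Ω.
The fractional drop is R_th/(R_th + R_L); requiring this ≤ 0.0800 gives R_L ≥ R_th(1/0.0800 − 1) = 160.0 × 11.50 = 1.84 kΩ.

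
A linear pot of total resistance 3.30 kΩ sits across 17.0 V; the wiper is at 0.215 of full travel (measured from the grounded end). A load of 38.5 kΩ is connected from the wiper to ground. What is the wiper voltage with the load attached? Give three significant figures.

The wiper splits the pot into (1−α)R = 2590 Ω above and αR = 709.5 Ω below.
Lower section ‖ load = 696.7 Ω.
V_wiper = 17.0 × 696.7/(2590 + 696.7) = 3.60 V.

V ≈ 3.60 V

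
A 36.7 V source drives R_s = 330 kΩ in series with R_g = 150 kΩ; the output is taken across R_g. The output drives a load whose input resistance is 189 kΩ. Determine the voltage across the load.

V_out ≈ 7.42 V

The load sits in parallel with R_g: R_g‖R_L = (150 × 189) / (150 + 189) = 83.63 kΩ.
V_out = 36.7 × 83.63 / (330 + 83.63) = 36.7 × 83.63/413.6 = 7.42 V.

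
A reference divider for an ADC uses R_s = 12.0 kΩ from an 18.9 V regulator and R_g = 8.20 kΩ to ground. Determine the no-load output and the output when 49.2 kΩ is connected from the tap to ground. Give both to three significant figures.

Open-circuit: V = 18.9 × 8.20/(12.0 + 8.20) = 7.67 V.
With the load, R_g becomes R_g‖R_L = 7.029 kΩ, so V = 18.9 × 7.029/19.03 = 6.98 V.

Unloaded: 7.67 V; loaded: 6.98 V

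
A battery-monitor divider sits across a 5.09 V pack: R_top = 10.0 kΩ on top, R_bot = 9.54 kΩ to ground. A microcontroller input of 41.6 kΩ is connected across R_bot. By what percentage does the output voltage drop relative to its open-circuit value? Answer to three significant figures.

The divider's output (Thévenin) resistance is R_top‖R_bot = 4.882 kΩ.
Fractional drop under load = R_th/(R_th + R_L) = 4.882 / (4.882 + 41.6) = 0.1050.
So the output falls by 10.5 %.

10.5 %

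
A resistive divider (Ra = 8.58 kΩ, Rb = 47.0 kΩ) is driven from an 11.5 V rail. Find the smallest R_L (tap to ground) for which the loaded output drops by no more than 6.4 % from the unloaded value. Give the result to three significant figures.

R_L(min) ≈ 106 kΩ

Output resistance R_th = Ra‖Rb = (8.58 × 47.0)/55.58 = 7.255 kΩ.
The fractional drop is R_th/(R_th + R_L); requiring this ≤ 0.0640 gives R_L ≥ R_th(1/0.0640 − 1) = 7.255 × 14.62 = 106 kΩ.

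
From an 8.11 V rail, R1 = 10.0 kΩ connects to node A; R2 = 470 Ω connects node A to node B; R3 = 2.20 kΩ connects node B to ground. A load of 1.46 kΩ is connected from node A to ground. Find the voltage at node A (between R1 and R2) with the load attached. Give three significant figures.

V ≈ 0.699 V

Below node A the series string R2+R3 = 2670 Ω sits in parallel with the 1460 Ω load: 943.9 Ω.
V_A = 8.11 × 943.9/(10000 + 943.9) = 0.699 V.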